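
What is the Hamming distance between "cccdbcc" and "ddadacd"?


Comparing "cccdbcc" and "ddadacd" position by position:
  Position 0: 'c' vs 'd' => differ
  Position 1: 'c' vs 'd' => differ
  Position 2: 'c' vs 'a' => differ
  Position 3: 'd' vs 'd' => same
  Position 4: 'b' vs 'a' => differ
  Position 5: 'c' vs 'c' => same
  Position 6: 'c' vs 'd' => differ
Total differences (Hamming distance): 5

5


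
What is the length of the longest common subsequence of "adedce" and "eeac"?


LCS of "adedce" and "eeac"
DP table:
           e    e    a    c
      0    0    0    0    0
  a   0    0    0    1    1
  d   0    0    0    1    1
  e   0    1    1    1    1
  d   0    1    1    1    1
  c   0    1    1    1    2
  e   0    1    2    2    2
LCS length = dp[6][4] = 2

2


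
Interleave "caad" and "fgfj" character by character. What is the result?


Interleaving "caad" and "fgfj":
  Position 0: 'c' from first, 'f' from second => "cf"
  Position 1: 'a' from first, 'g' from second => "ag"
  Position 2: 'a' from first, 'f' from second => "af"
  Position 3: 'd' from first, 'j' from second => "dj"
Result: cfagafdj

cfagafdj


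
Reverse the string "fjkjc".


Input: fjkjc
Reading characters right to left:
  Position 4: 'c'
  Position 3: 'j'
  Position 2: 'k'
  Position 1: 'j'
  Position 0: 'f'
Reversed: cjkjf

cjkjf


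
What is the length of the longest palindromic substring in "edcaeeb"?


Input: "edcaeeb"
Checking substrings for palindromes:
  [4:6] "ee" (len 2) => palindrome
Longest palindromic substring: "ee" with length 2

2


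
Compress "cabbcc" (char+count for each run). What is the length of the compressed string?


Input: cabbcc
Runs:
  'c' x 1 => "c1"
  'a' x 1 => "a1"
  'b' x 2 => "b2"
  'c' x 2 => "c2"
Compressed: "c1a1b2c2"
Compressed length: 8

8


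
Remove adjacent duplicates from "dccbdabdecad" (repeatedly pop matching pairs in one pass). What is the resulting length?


Input: dccbdabdecad
Stack-based adjacent duplicate removal:
  Read 'd': push. Stack: d
  Read 'c': push. Stack: dc
  Read 'c': matches stack top 'c' => pop. Stack: d
  Read 'b': push. Stack: db
  Read 'd': push. Stack: dbd
  Read 'a': push. Stack: dbda
  Read 'b': push. Stack: dbdab
  Read 'd': push. Stack: dbdabd
  Read 'e': push. Stack: dbdabde
  Read 'c': push. Stack: dbdabdec
  Read 'a': push. Stack: dbdabdeca
  Read 'd': push. Stack: dbdabdecad
Final stack: "dbdabdecad" (length 10)

10


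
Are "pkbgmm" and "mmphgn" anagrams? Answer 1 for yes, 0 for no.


Strings: "pkbgmm", "mmphgn"
Sorted first:  bgkmmp
Sorted second: ghmmnp
Differ at position 0: 'b' vs 'g' => not anagrams

0


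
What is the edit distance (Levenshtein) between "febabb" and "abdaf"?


Computing edit distance: "febabb" -> "abdaf"
DP table:
           a    b    d    a    f
      0    1    2    3    4    5
  f   1    1    2    3    4    4
  e   2    2    2    3    4    5
  b   3    3    2    3    4    5
  a   4    3    3    3    3    4
  b   5    4    3    4    4    4
  b   6    5    4    4    5    5
Edit distance = dp[6][5] = 5

5


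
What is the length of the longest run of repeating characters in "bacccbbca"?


Input: "bacccbbca"
Scanning for longest run:
  Position 1 ('a'): new char, reset run to 1
  Position 2 ('c'): new char, reset run to 1
  Position 3 ('c'): continues run of 'c', length=2
  Position 4 ('c'): continues run of 'c', length=3
  Position 5 ('b'): new char, reset run to 1
  Position 6 ('b'): continues run of 'b', length=2
  Position 7 ('c'): new char, reset run to 1
  Position 8 ('a'): new char, reset run to 1
Longest run: 'c' with length 3

3


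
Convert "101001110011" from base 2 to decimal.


Input: "101001110011" in base 2
Positional expansion:
  Digit '1' (value 1) x 2^11 = 2048
  Digit '0' (value 0) x 2^10 = 0
  Digit '1' (value 1) x 2^9 = 512
  Digit '0' (value 0) x 2^8 = 0
  Digit '0' (value 0) x 2^7 = 0
  Digit '1' (value 1) x 2^6 = 64
  Digit '1' (value 1) x 2^5 = 32
  Digit '1' (value 1) x 2^4 = 16
  Digit '0' (value 0) x 2^3 = 0
  Digit '0' (value 0) x 2^2 = 0
  Digit '1' (value 1) x 2^1 = 2
  Digit '1' (value 1) x 2^0 = 1
Sum = 2675

2675


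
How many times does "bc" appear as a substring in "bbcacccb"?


Searching for "bc" in "bbcacccb"
Scanning each position:
  Position 0: "bb" => no
  Position 1: "bc" => MATCH
  Position 2: "ca" => no
  Position 3: "ac" => no
  Position 4: "cc" => no
  Position 5: "cc" => no
  Position 6: "cb" => no
Total occurrences: 1

1


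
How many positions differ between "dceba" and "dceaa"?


Comparing "dceba" and "dceaa" position by position:
  Position 0: 'd' vs 'd' => same
  Position 1: 'c' vs 'c' => same
  Position 2: 'e' vs 'e' => same
  Position 3: 'b' vs 'a' => DIFFER
  Position 4: 'a' vs 'a' => same
Positions that differ: 1

1


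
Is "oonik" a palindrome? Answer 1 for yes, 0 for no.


Input: oonik
Reversed: kinoo
  Compare pos 0 ('o') with pos 4 ('k'): MISMATCH
  Compare pos 1 ('o') with pos 3 ('i'): MISMATCH
Result: not a palindrome

0


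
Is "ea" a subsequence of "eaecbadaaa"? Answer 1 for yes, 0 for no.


Check if "ea" is a subsequence of "eaecbadaaa"
Greedy scan:
  Position 0 ('e'): matches sub[0] = 'e'
  Position 1 ('a'): matches sub[1] = 'a'
  Position 2 ('e'): no match needed
  Position 3 ('c'): no match needed
  Position 4 ('b'): no match needed
  Position 5 ('a'): no match needed
  Position 6 ('d'): no match needed
  Position 7 ('a'): no match needed
  Position 8 ('a'): no match needed
  Position 9 ('a'): no match needed
All 2 characters matched => is a subsequence

1


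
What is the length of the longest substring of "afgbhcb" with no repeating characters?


Input: "afgbhcb"
Sliding window (track last position of each char):
  Position 0 ('a'): window [0,0] length 1 -- new best
  Position 1 ('f'): window [0,1] length 2 -- new best
  Position 2 ('g'): window [0,2] length 3 -- new best
  Position 3 ('b'): window [0,3] length 4 -- new best
  Position 4 ('h'): window [0,4] length 5 -- new best
  Position 5 ('c'): window [0,5] length 6 -- new best
  Position 6 ('b'): repeat (last at 3), move window start to 4
  Position 6 ('b'): window [4,6] length 3
Longest substring with no repeats: "afgbhc" with length 6

6


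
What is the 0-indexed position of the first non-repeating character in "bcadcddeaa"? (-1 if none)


Input: bcadcddeaa
Character frequencies:
  'a': 3
  'b': 1
  'c': 2
  'd': 3
  'e': 1
Scanning left to right for freq == 1:
  Position 0 ('b'): unique! => answer = 0

0


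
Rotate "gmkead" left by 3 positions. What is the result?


Input: "gmkead", rotate left by 3
First 3 characters: "gmk"
Remaining characters: "ead"
Concatenate remaining + first: "ead" + "gmk" = "eadgmk"

eadgmk


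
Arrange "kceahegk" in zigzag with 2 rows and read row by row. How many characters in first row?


Zigzag "kceahegk" into 2 rows:
Placing characters:
  'k' => row 0
  'c' => row 1
  'e' => row 0
  'a' => row 1
  'h' => row 0
  'e' => row 1
  'g' => row 0
  'k' => row 1
Rows:
  Row 0: "kehg"
  Row 1: "caek"
First row length: 4

4


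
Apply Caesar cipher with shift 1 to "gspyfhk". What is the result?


Caesar cipher: shift "gspyfhk" by 1
  'g' (pos 6) + 1 = pos 7 = 'h'
  's' (pos 18) + 1 = pos 19 = 't'
  'p' (pos 15) + 1 = pos 16 = 'q'
  'y' (pos 24) + 1 = pos 25 = 'z'
  'f' (pos 5) + 1 = pos 6 = 'g'
  'h' (pos 7) + 1 = pos 8 = 'i'
  'k' (pos 10) + 1 = pos 11 = 'l'
Result: htqzgil

htqzgil


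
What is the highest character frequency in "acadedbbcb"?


Input: acadedbbcb
Character counts:
  'a': 2
  'b': 3
  'c': 2
  'd': 2
  'e': 1
Maximum frequency: 3

3


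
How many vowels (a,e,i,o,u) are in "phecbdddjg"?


Input: phecbdddjg
Checking each character:
  'p' at position 0: consonant
  'h' at position 1: consonant
  'e' at position 2: vowel (running total: 1)
  'c' at position 3: consonant
  'b' at position 4: consonant
  'd' at position 5: consonant
  'd' at position 6: consonant
  'd' at position 7: consonant
  'j' at position 8: consonant
  'g' at position 9: consonant
Total vowels: 1

1


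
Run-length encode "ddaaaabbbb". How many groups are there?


Input: ddaaaabbbb
Scanning for consecutive runs:
  Group 1: 'd' x 2 (positions 0-1)
  Group 2: 'a' x 4 (positions 2-5)
  Group 3: 'b' x 4 (positions 6-9)
Total groups: 3

3


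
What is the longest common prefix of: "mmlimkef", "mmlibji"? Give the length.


Words: mmlimkef, mmlibji
  Position 0: all 'm' => match
  Position 1: all 'm' => match
  Position 2: all 'l' => match
  Position 3: all 'i' => match
  Position 4: ('m', 'b') => mismatch, stop
LCP = "mmli" (length 4)

4


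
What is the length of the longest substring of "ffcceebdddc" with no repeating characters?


Input: "ffcceebdddc"
Sliding window (track last position of each char):
  Position 0 ('f'): window [0,0] length 1 -- new best
  Position 1 ('f'): repeat (last at 0), move window start to 1
  Position 1 ('f'): window [1,1] length 1
  Position 2 ('c'): window [1,2] length 2 -- new best
  Position 3 ('c'): repeat (last at 2), move window start to 3
  Position 3 ('c'): window [3,3] length 1
  Position 4 ('e'): window [3,4] length 2
  Position 5 ('e'): repeat (last at 4), move window start to 5
  Position 5 ('e'): window [5,5] length 1
  Position 6 ('b'): window [5,6] length 2
  Position 7 ('d'): window [5,7] length 3 -- new best
  Position 8 ('d'): repeat (last at 7), move window start to 8
  Position 8 ('d'): window [8,8] length 1
  Position 9 ('d'): repeat (last at 8), move window start to 9
  Position 9 ('d'): window [9,9] length 1
  Position 10 ('c'): window [9,10] length 2
Longest substring with no repeats: "ebd" with length 3

3


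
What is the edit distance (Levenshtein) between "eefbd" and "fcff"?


Computing edit distance: "eefbd" -> "fcff"
DP table:
           f    c    f    f
      0    1    2    3    4
  e   1    1    2    3    4
  e   2    2    2    3    4
  f   3    2    3    2    3
  b   4    3    3    3    3
  d   5    4    4    4    4
Edit distance = dp[5][4] = 4

4


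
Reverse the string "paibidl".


Input: paibidl
Reading characters right to left:
  Position 6: 'l'
  Position 5: 'd'
  Position 4: 'i'
  Position 3: 'b'
  Position 2: 'i'
  Position 1: 'a'
  Position 0: 'p'
Reversed: ldibiap

ldibiap


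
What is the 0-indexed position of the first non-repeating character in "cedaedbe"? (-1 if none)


Input: cedaedbe
Character frequencies:
  'a': 1
  'b': 1
  'c': 1
  'd': 2
  'e': 3
Scanning left to right for freq == 1:
  Position 0 ('c'): unique! => answer = 0

0


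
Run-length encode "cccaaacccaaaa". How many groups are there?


Input: cccaaacccaaaa
Scanning for consecutive runs:
  Group 1: 'c' x 3 (positions 0-2)
  Group 2: 'a' x 3 (positions 3-5)
  Group 3: 'c' x 3 (positions 6-8)
  Group 4: 'a' x 4 (positions 9-12)
Total groups: 4

4


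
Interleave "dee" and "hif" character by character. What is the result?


Interleaving "dee" and "hif":
  Position 0: 'd' from first, 'h' from second => "dh"
  Position 1: 'e' from first, 'i' from second => "ei"
  Position 2: 'e' from first, 'f' from second => "ef"
Result: dheief

dheief


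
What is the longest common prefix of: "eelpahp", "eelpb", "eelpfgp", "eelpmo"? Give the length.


Words: eelpahp, eelpb, eelpfgp, eelpmo
  Position 0: all 'e' => match
  Position 1: all 'e' => match
  Position 2: all 'l' => match
  Position 3: all 'p' => match
  Position 4: ('a', 'b', 'f', 'm') => mismatch, stop
LCP = "eelp" (length 4)

4


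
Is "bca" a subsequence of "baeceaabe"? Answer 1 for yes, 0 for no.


Check if "bca" is a subsequence of "baeceaabe"
Greedy scan:
  Position 0 ('b'): matches sub[0] = 'b'
  Position 1 ('a'): no match needed
  Position 2 ('e'): no match needed
  Position 3 ('c'): matches sub[1] = 'c'
  Position 4 ('e'): no match needed
  Position 5 ('a'): matches sub[2] = 'a'
  Position 6 ('a'): no match needed
  Position 7 ('b'): no match needed
  Position 8 ('e'): no match needed
All 3 characters matched => is a subsequence

1


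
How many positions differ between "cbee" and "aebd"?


Comparing "cbee" and "aebd" position by position:
  Position 0: 'c' vs 'a' => DIFFER
  Position 1: 'b' vs 'e' => DIFFER
  Position 2: 'e' vs 'b' => DIFFER
  Position 3: 'e' vs 'd' => DIFFER
Positions that differ: 4

4


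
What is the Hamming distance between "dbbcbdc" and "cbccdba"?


Comparing "dbbcbdc" and "cbccdba" position by position:
  Position 0: 'd' vs 'c' => differ
  Position 1: 'b' vs 'b' => same
  Position 2: 'b' vs 'c' => differ
  Position 3: 'c' vs 'c' => same
  Position 4: 'b' vs 'd' => differ
  Position 5: 'd' vs 'b' => differ
  Position 6: 'c' vs 'a' => differ
Total differences (Hamming distance): 5

5


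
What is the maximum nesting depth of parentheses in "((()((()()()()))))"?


Input: "((()((()()()()))))"
Tracking depth:
  Position 0 '(': depth becomes 1
  Position 1 '(': depth becomes 2
  Position 2 '(': depth becomes 3
  Position 3 ')': depth becomes 2
  Position 4 '(': depth becomes 3
  Position 5 '(': depth becomes 4
  Position 6 '(': depth becomes 5
  Position 7 ')': depth becomes 4
  Position 8 '(': depth becomes 5
  Position 9 ')': depth becomes 4
  Position 10 '(': depth becomes 5
  Position 11 ')': depth becomes 4
  Position 12 '(': depth becomes 5
  Position 13 ')': depth becomes 4
  Position 14 ')': depth becomes 3
  Position 15 ')': depth becomes 2
  Position 16 ')': depth becomes 1
  Position 17 ')': depth becomes 0
Maximum depth reached: 5

5


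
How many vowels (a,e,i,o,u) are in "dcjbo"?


Input: dcjbo
Checking each character:
  'd' at position 0: consonant
  'c' at position 1: consonant
  'j' at position 2: consonant
  'b' at position 3: consonant
  'o' at position 4: vowel (running total: 1)
Total vowels: 1

1


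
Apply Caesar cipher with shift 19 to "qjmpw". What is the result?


Caesar cipher: shift "qjmpw" by 19
  'q' (pos 16) + 19 = pos 9 = 'j'
  'j' (pos 9) + 19 = pos 2 = 'c'
  'm' (pos 12) + 19 = pos 5 = 'f'
  'p' (pos 15) + 19 = pos 8 = 'i'
  'w' (pos 22) + 19 = pos 15 = 'p'
Result: jcfip

jcfip


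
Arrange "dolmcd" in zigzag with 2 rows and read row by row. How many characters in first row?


Zigzag "dolmcd" into 2 rows:
Placing characters:
  'd' => row 0
  'o' => row 1
  'l' => row 0
  'm' => row 1
  'c' => row 0
  'd' => row 1
Rows:
  Row 0: "dlc"
  Row 1: "omd"
First row length: 3

3


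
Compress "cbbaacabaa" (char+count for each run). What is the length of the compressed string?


Input: cbbaacabaa
Runs:
  'c' x 1 => "c1"
  'b' x 2 => "b2"
  'a' x 2 => "a2"
  'c' x 1 => "c1"
  'a' x 1 => "a1"
  'b' x 1 => "b1"
  'a' x 2 => "a2"
Compressed: "c1b2a2c1a1b1a2"
Compressed length: 14

14


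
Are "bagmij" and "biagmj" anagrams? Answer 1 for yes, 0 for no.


Strings: "bagmij", "biagmj"
Sorted first:  abgijm
Sorted second: abgijm
Sorted forms match => anagrams

1


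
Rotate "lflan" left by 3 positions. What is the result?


Input: "lflan", rotate left by 3
First 3 characters: "lfl"
Remaining characters: "an"
Concatenate remaining + first: "an" + "lfl" = "anlfl"

anlfl


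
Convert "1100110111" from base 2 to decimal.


Input: "1100110111" in base 2
Positional expansion:
  Digit '1' (value 1) x 2^9 = 512
  Digit '1' (value 1) x 2^8 = 256
  Digit '0' (value 0) x 2^7 = 0
  Digit '0' (value 0) x 2^6 = 0
  Digit '1' (value 1) x 2^5 = 32
  Digit '1' (value 1) x 2^4 = 16
  Digit '0' (value 0) x 2^3 = 0
  Digit '1' (value 1) x 2^2 = 4
  Digit '1' (value 1) x 2^1 = 2
  Digit '1' (value 1) x 2^0 = 1
Sum = 823

823


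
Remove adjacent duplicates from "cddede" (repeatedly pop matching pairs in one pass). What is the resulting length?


Input: cddede
Stack-based adjacent duplicate removal:
  Read 'c': push. Stack: c
  Read 'd': push. Stack: cd
  Read 'd': matches stack top 'd' => pop. Stack: c
  Read 'e': push. Stack: ce
  Read 'd': push. Stack: ced
  Read 'e': push. Stack: cede
Final stack: "cede" (length 4)

4


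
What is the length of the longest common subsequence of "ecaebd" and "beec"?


LCS of "ecaebd" and "beec"
DP table:
           b    e    e    c
      0    0    0    0    0
  e   0    0    1    1    1
  c   0    0    1    1    2
  a   0    0    1    1    2
  e   0    0    1    2    2
  b   0    1    1    2    2
  d   0    1    1    2    2
LCS length = dp[6][4] = 2

2


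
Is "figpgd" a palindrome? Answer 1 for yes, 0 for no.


Input: figpgd
Reversed: dgpgif
  Compare pos 0 ('f') with pos 5 ('d'): MISMATCH
  Compare pos 1 ('i') with pos 4 ('g'): MISMATCH
  Compare pos 2 ('g') with pos 3 ('p'): MISMATCH
Result: not a palindrome

0


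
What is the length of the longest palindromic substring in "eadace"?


Input: "eadace"
Checking substrings for palindromes:
  [1:4] "ada" (len 3) => palindrome
Longest palindromic substring: "ada" with length 3

3


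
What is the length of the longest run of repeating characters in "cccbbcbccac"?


Input: "cccbbcbccac"
Scanning for longest run:
  Position 1 ('c'): continues run of 'c', length=2
  Position 2 ('c'): continues run of 'c', length=3
  Position 3 ('b'): new char, reset run to 1
  Position 4 ('b'): continues run of 'b', length=2
  Position 5 ('c'): new char, reset run to 1
  Position 6 ('b'): new char, reset run to 1
  Position 7 ('c'): new char, reset run to 1
  Position 8 ('c'): continues run of 'c', length=2
  Position 9 ('a'): new char, reset run to 1
  Position 10 ('c'): new char, reset run to 1
Longest run: 'c' with length 3

3


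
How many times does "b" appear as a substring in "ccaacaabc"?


Searching for "b" in "ccaacaabc"
Scanning each position:
  Position 0: "c" => no
  Position 1: "c" => no
  Position 2: "a" => no
  Position 3: "a" => no
  Position 4: "c" => no
  Position 5: "a" => no
  Position 6: "a" => no
  Position 7: "b" => MATCH
  Position 8: "c" => no
Total occurrences: 1

1


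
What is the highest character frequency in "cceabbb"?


Input: cceabbb
Character counts:
  'a': 1
  'b': 3
  'c': 2
  'e': 1
Maximum frequency: 3

3


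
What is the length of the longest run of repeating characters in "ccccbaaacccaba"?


Input: "ccccbaaacccaba"
Scanning for longest run:
  Position 1 ('c'): continues run of 'c', length=2
  Position 2 ('c'): continues run of 'c', length=3
  Position 3 ('c'): continues run of 'c', length=4
  Position 4 ('b'): new char, reset run to 1
  Position 5 ('a'): new char, reset run to 1
  Position 6 ('a'): continues run of 'a', length=2
  Position 7 ('a'): continues run of 'a', length=3
  Position 8 ('c'): new char, reset run to 1
  Position 9 ('c'): continues run of 'c', length=2
  Position 10 ('c'): continues run of 'c', length=3
  Position 11 ('a'): new char, reset run to 1
  Position 12 ('b'): new char, reset run to 1
  Position 13 ('a'): new char, reset run to 1
Longest run: 'c' with length 4

4


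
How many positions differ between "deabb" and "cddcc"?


Comparing "deabb" and "cddcc" position by position:
  Position 0: 'd' vs 'c' => DIFFER
  Position 1: 'e' vs 'd' => DIFFER
  Position 2: 'a' vs 'd' => DIFFER
  Position 3: 'b' vs 'c' => DIFFER
  Position 4: 'b' vs 'c' => DIFFER
Positions that differ: 5

5


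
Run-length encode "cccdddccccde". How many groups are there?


Input: cccdddccccde
Scanning for consecutive runs:
  Group 1: 'c' x 3 (positions 0-2)
  Group 2: 'd' x 3 (positions 3-5)
  Group 3: 'c' x 4 (positions 6-9)
  Group 4: 'd' x 1 (positions 10-10)
  Group 5: 'e' x 1 (positions 11-11)
Total groups: 5

5


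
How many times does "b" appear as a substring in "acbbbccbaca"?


Searching for "b" in "acbbbccbaca"
Scanning each position:
  Position 0: "a" => no
  Position 1: "c" => no
  Position 2: "b" => MATCH
  Position 3: "b" => MATCH
  Position 4: "b" => MATCH
  Position 5: "c" => no
  Position 6: "c" => no
  Position 7: "b" => MATCH
  Position 8: "a" => no
  Position 9: "c" => no
  Position 10: "a" => no
Total occurrences: 4

4


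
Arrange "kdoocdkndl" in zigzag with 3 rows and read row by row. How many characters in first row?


Zigzag "kdoocdkndl" into 3 rows:
Placing characters:
  'k' => row 0
  'd' => row 1
  'o' => row 2
  'o' => row 1
  'c' => row 0
  'd' => row 1
  'k' => row 2
  'n' => row 1
  'd' => row 0
  'l' => row 1
Rows:
  Row 0: "kcd"
  Row 1: "dodnl"
  Row 2: "ok"
First row length: 3

3


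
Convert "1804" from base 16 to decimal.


Input: "1804" in base 16
Positional expansion:
  Digit '1' (value 1) x 16^3 = 4096
  Digit '8' (value 8) x 16^2 = 2048
  Digit '0' (value 0) x 16^1 = 0
  Digit '4' (value 4) x 16^0 = 4
Sum = 6148

6148


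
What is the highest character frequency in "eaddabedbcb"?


Input: eaddabedbcb
Character counts:
  'a': 2
  'b': 3
  'c': 1
  'd': 3
  'e': 2
Maximum frequency: 3

3


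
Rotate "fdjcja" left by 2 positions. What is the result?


Input: "fdjcja", rotate left by 2
First 2 characters: "fd"
Remaining characters: "jcja"
Concatenate remaining + first: "jcja" + "fd" = "jcjafd"

jcjafd


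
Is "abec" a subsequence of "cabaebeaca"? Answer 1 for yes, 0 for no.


Check if "abec" is a subsequence of "cabaebeaca"
Greedy scan:
  Position 0 ('c'): no match needed
  Position 1 ('a'): matches sub[0] = 'a'
  Position 2 ('b'): matches sub[1] = 'b'
  Position 3 ('a'): no match needed
  Position 4 ('e'): matches sub[2] = 'e'
  Position 5 ('b'): no match needed
  Position 6 ('e'): no match needed
  Position 7 ('a'): no match needed
  Position 8 ('c'): matches sub[3] = 'c'
  Position 9 ('a'): no match needed
All 4 characters matched => is a subsequence

1


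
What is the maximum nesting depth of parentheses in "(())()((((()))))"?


Input: "(())()((((()))))"
Tracking depth:
  Position 0 '(': depth becomes 1
  Position 1 '(': depth becomes 2
  Position 2 ')': depth becomes 1
  Position 3 ')': depth becomes 0
  Position 4 '(': depth becomes 1
  Position 5 ')': depth becomes 0
  Position 6 '(': depth becomes 1
  Position 7 '(': depth becomes 2
  Position 8 '(': depth becomes 3
  Position 9 '(': depth becomes 4
  Position 10 '(': depth becomes 5
  Position 11 ')': depth becomes 4
  Position 12 ')': depth becomes 3
  Position 13 ')': depth becomes 2
  Position 14 ')': depth becomes 1
  Position 15 ')': depth becomes 0
Maximum depth reached: 5

5


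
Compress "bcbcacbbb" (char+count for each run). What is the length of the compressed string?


Input: bcbcacbbb
Runs:
  'b' x 1 => "b1"
  'c' x 1 => "c1"
  'b' x 1 => "b1"
  'c' x 1 => "c1"
  'a' x 1 => "a1"
  'c' x 1 => "c1"
  'b' x 3 => "b3"
Compressed: "b1c1b1c1a1c1b3"
Compressed length: 14

14


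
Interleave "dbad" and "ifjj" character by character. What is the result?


Interleaving "dbad" and "ifjj":
  Position 0: 'd' from first, 'i' from second => "di"
  Position 1: 'b' from first, 'f' from second => "bf"
  Position 2: 'a' from first, 'j' from second => "aj"
  Position 3: 'd' from first, 'j' from second => "dj"
Result: dibfajdj

dibfajdj


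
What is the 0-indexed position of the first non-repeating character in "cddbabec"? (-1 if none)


Input: cddbabec
Character frequencies:
  'a': 1
  'b': 2
  'c': 2
  'd': 2
  'e': 1
Scanning left to right for freq == 1:
  Position 0 ('c'): freq=2, skip
  Position 1 ('d'): freq=2, skip
  Position 2 ('d'): freq=2, skip
  Position 3 ('b'): freq=2, skip
  Position 4 ('a'): unique! => answer = 4

4


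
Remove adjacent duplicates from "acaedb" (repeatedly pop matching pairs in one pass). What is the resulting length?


Input: acaedb
Stack-based adjacent duplicate removal:
  Read 'a': push. Stack: a
  Read 'c': push. Stack: ac
  Read 'a': push. Stack: aca
  Read 'e': push. Stack: acae
  Read 'd': push. Stack: acaed
  Read 'b': push. Stack: acaedb
Final stack: "acaedb" (length 6)

6


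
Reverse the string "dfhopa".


Input: dfhopa
Reading characters right to left:
  Position 5: 'a'
  Position 4: 'p'
  Position 3: 'o'
  Position 2: 'h'
  Position 1: 'f'
  Position 0: 'd'
Reversed: apohfd

apohfd


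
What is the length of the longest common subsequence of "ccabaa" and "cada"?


LCS of "ccabaa" and "cada"
DP table:
           c    a    d    a
      0    0    0    0    0
  c   0    1    1    1    1
  c   0    1    1    1    1
  a   0    1    2    2    2
  b   0    1    2    2    2
  a   0    1    2    2    3
  a   0    1    2    2    3
LCS length = dp[6][4] = 3

3


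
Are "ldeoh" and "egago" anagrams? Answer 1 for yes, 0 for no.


Strings: "ldeoh", "egago"
Sorted first:  dehlo
Sorted second: aeggo
Differ at position 0: 'd' vs 'a' => not anagrams

0


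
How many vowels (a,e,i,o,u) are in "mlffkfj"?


Input: mlffkfj
Checking each character:
  'm' at position 0: consonant
  'l' at position 1: consonant
  'f' at position 2: consonant
  'f' at position 3: consonant
  'k' at position 4: consonant
  'f' at position 5: consonant
  'j' at position 6: consonant
Total vowels: 0

0


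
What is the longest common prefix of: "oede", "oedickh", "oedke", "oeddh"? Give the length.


Words: oede, oedickh, oedke, oeddh
  Position 0: all 'o' => match
  Position 1: all 'e' => match
  Position 2: all 'd' => match
  Position 3: ('e', 'i', 'k', 'd') => mismatch, stop
LCP = "oed" (length 3)

3


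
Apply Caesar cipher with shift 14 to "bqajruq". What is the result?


Caesar cipher: shift "bqajruq" by 14
  'b' (pos 1) + 14 = pos 15 = 'p'
  'q' (pos 16) + 14 = pos 4 = 'e'
  'a' (pos 0) + 14 = pos 14 = 'o'
  'j' (pos 9) + 14 = pos 23 = 'x'
  'r' (pos 17) + 14 = pos 5 = 'f'
  'u' (pos 20) + 14 = pos 8 = 'i'
  'q' (pos 16) + 14 = pos 4 = 'e'
Result: peoxfie

peoxfie


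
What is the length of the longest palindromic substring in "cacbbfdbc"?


Input: "cacbbfdbc"
Checking substrings for palindromes:
  [0:3] "cac" (len 3) => palindrome
  [3:5] "bb" (len 2) => palindrome
Longest palindromic substring: "cac" with length 3

3


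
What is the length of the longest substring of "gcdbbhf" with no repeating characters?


Input: "gcdbbhf"
Sliding window (track last position of each char):
  Position 0 ('g'): window [0,0] length 1 -- new best
  Position 1 ('c'): window [0,1] length 2 -- new best
  Position 2 ('d'): window [0,2] length 3 -- new best
  Position 3 ('b'): window [0,3] length 4 -- new best
  Position 4 ('b'): repeat (last at 3), move window start to 4
  Position 4 ('b'): window [4,4] length 1
  Position 5 ('h'): window [4,5] length 2
  Position 6 ('f'): window [4,6] length 3
Longest substring with no repeats: "gcdb" with length 4

4


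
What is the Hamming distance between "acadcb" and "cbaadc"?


Comparing "acadcb" and "cbaadc" position by position:
  Position 0: 'a' vs 'c' => differ
  Position 1: 'c' vs 'b' => differ
  Position 2: 'a' vs 'a' => same
  Position 3: 'd' vs 'a' => differ
  Position 4: 'c' vs 'd' => differ
  Position 5: 'b' vs 'c' => differ
Total differences (Hamming distance): 5

5


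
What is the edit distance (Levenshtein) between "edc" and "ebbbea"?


Computing edit distance: "edc" -> "ebbbea"
DP table:
           e    b    b    b    e    a
      0    1    2    3    4    5    6
  e   1    0    1    2    3    4    5
  d   2    1    1    2    3    4    5
  c   3    2    2    2    3    4    5
Edit distance = dp[3][6] = 5

5


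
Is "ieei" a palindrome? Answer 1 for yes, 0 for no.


Input: ieei
Reversed: ieei
  Compare pos 0 ('i') with pos 3 ('i'): match
  Compare pos 1 ('e') with pos 2 ('e'): match
Result: palindrome

1


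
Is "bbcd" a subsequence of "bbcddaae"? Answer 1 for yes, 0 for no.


Check if "bbcd" is a subsequence of "bbcddaae"
Greedy scan:
  Position 0 ('b'): matches sub[0] = 'b'
  Position 1 ('b'): matches sub[1] = 'b'
  Position 2 ('c'): matches sub[2] = 'c'
  Position 3 ('d'): matches sub[3] = 'd'
  Position 4 ('d'): no match needed
  Position 5 ('a'): no match needed
  Position 6 ('a'): no match needed
  Position 7 ('e'): no match needed
All 4 characters matched => is a subsequence

1


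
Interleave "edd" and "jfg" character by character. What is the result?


Interleaving "edd" and "jfg":
  Position 0: 'e' from first, 'j' from second => "ej"
  Position 1: 'd' from first, 'f' from second => "df"
  Position 2: 'd' from first, 'g' from second => "dg"
Result: ejdfdg

ejdfdg


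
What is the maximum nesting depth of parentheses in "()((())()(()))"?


Input: "()((())()(()))"
Tracking depth:
  Position 0 '(': depth becomes 1
  Position 1 ')': depth becomes 0
  Position 2 '(': depth becomes 1
  Position 3 '(': depth becomes 2
  Position 4 '(': depth becomes 3
  Position 5 ')': depth becomes 2
  Position 6 ')': depth becomes 1
  Position 7 '(': depth becomes 2
  Position 8 ')': depth becomes 1
  Position 9 '(': depth becomes 2
  Position 10 '(': depth becomes 3
  Position 11 ')': depth becomes 2
  Position 12 ')': depth becomes 1
  Position 13 ')': depth becomes 0
Maximum depth reached: 3

3


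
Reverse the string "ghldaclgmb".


Input: ghldaclgmb
Reading characters right to left:
  Position 9: 'b'
  Position 8: 'm'
  Position 7: 'g'
  Position 6: 'l'
  Position 5: 'c'
  Position 4: 'a'
  Position 3: 'd'
  Position 2: 'l'
  Position 1: 'h'
  Position 0: 'g'
Reversed: bmglcadlhg

bmglcadlhg


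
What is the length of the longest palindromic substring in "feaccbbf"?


Input: "feaccbbf"
Checking substrings for palindromes:
  [3:5] "cc" (len 2) => palindrome
  [5:7] "bb" (len 2) => palindrome
Longest palindromic substring: "cc" with length 2

2


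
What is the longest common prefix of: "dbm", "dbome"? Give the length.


Words: dbm, dbome
  Position 0: all 'd' => match
  Position 1: all 'b' => match
  Position 2: ('m', 'o') => mismatch, stop
LCP = "db" (length 2)

2


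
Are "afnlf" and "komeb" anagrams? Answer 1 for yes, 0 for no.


Strings: "afnlf", "komeb"
Sorted first:  affln
Sorted second: bekmo
Differ at position 0: 'a' vs 'b' => not anagrams

0


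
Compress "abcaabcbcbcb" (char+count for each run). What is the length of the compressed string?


Input: abcaabcbcbcb
Runs:
  'a' x 1 => "a1"
  'b' x 1 => "b1"
  'c' x 1 => "c1"
  'a' x 2 => "a2"
  'b' x 1 => "b1"
  'c' x 1 => "c1"
  'b' x 1 => "b1"
  'c' x 1 => "c1"
  'b' x 1 => "b1"
  'c' x 1 => "c1"
  'b' x 1 => "b1"
Compressed: "a1b1c1a2b1c1b1c1b1c1b1"
Compressed length: 22

22


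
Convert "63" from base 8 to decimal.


Input: "63" in base 8
Positional expansion:
  Digit '6' (value 6) x 8^1 = 48
  Digit '3' (value 3) x 8^0 = 3
Sum = 51

51


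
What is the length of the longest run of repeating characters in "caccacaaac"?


Input: "caccacaaac"
Scanning for longest run:
  Position 1 ('a'): new char, reset run to 1
  Position 2 ('c'): new char, reset run to 1
  Position 3 ('c'): continues run of 'c', length=2
  Position 4 ('a'): new char, reset run to 1
  Position 5 ('c'): new char, reset run to 1
  Position 6 ('a'): new char, reset run to 1
  Position 7 ('a'): continues run of 'a', length=2
  Position 8 ('a'): continues run of 'a', length=3
  Position 9 ('c'): new char, reset run to 1
Longest run: 'a' with length 3

3


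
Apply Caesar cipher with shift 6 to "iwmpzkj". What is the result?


Caesar cipher: shift "iwmpzkj" by 6
  'i' (pos 8) + 6 = pos 14 = 'o'
  'w' (pos 22) + 6 = pos 2 = 'c'
  'm' (pos 12) + 6 = pos 18 = 's'
  'p' (pos 15) + 6 = pos 21 = 'v'
  'z' (pos 25) + 6 = pos 5 = 'f'
  'k' (pos 10) + 6 = pos 16 = 'q'
  'j' (pos 9) + 6 = pos 15 = 'p'
Result: ocsvfqp

ocsvfqp


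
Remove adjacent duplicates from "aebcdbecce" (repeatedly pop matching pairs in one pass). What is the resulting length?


Input: aebcdbecce
Stack-based adjacent duplicate removal:
  Read 'a': push. Stack: a
  Read 'e': push. Stack: ae
  Read 'b': push. Stack: aeb
  Read 'c': push. Stack: aebc
  Read 'd': push. Stack: aebcd
  Read 'b': push. Stack: aebcdb
  Read 'e': push. Stack: aebcdbe
  Read 'c': push. Stack: aebcdbec
  Read 'c': matches stack top 'c' => pop. Stack: aebcdbe
  Read 'e': matches stack top 'e' => pop. Stack: aebcdb
Final stack: "aebcdb" (length 6)

6


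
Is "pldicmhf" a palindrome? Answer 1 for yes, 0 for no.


Input: pldicmhf
Reversed: fhmcidlp
  Compare pos 0 ('p') with pos 7 ('f'): MISMATCH
  Compare pos 1 ('l') with pos 6 ('h'): MISMATCH
  Compare pos 2 ('d') with pos 5 ('m'): MISMATCH
  Compare pos 3 ('i') with pos 4 ('c'): MISMATCH
Result: not a palindrome

0


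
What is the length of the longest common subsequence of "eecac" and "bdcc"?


LCS of "eecac" and "bdcc"
DP table:
           b    d    c    c
      0    0    0    0    0
  e   0    0    0    0    0
  e   0    0    0    0    0
  c   0    0    0    1    1
  a   0    0    0    1    1
  c   0    0    0    1    2
LCS length = dp[5][4] = 2

2


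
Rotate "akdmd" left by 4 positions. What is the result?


Input: "akdmd", rotate left by 4
First 4 characters: "akdm"
Remaining characters: "d"
Concatenate remaining + first: "d" + "akdm" = "dakdm"

dakdm


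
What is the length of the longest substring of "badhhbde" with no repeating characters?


Input: "badhhbde"
Sliding window (track last position of each char):
  Position 0 ('b'): window [0,0] length 1 -- new best
  Position 1 ('a'): window [0,1] length 2 -- new best
  Position 2 ('d'): window [0,2] length 3 -- new best
  Position 3 ('h'): window [0,3] length 4 -- new best
  Position 4 ('h'): repeat (last at 3), move window start to 4
  Position 4 ('h'): window [4,4] length 1
  Position 5 ('b'): window [4,5] length 2
  Position 6 ('d'): window [4,6] length 3
  Position 7 ('e'): window [4,7] length 4
Longest substring with no repeats: "badh" with length 4

4


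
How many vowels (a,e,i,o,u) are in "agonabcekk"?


Input: agonabcekk
Checking each character:
  'a' at position 0: vowel (running total: 1)
  'g' at position 1: consonant
  'o' at position 2: vowel (running total: 2)
  'n' at position 3: consonant
  'a' at position 4: vowel (running total: 3)
  'b' at position 5: consonant
  'c' at position 6: consonant
  'e' at position 7: vowel (running total: 4)
  'k' at position 8: consonant
  'k' at position 9: consonant
Total vowels: 4

4


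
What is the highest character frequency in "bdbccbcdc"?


Input: bdbccbcdc
Character counts:
  'b': 3
  'c': 4
  'd': 2
Maximum frequency: 4

4


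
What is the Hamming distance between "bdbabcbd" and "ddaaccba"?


Comparing "bdbabcbd" and "ddaaccba" position by position:
  Position 0: 'b' vs 'd' => differ
  Position 1: 'd' vs 'd' => same
  Position 2: 'b' vs 'a' => differ
  Position 3: 'a' vs 'a' => same
  Position 4: 'b' vs 'c' => differ
  Position 5: 'c' vs 'c' => same
  Position 6: 'b' vs 'b' => same
  Position 7: 'd' vs 'a' => differ
Total differences (Hamming distance): 4

4


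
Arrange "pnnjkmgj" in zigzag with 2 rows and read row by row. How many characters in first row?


Zigzag "pnnjkmgj" into 2 rows:
Placing characters:
  'p' => row 0
  'n' => row 1
  'n' => row 0
  'j' => row 1
  'k' => row 0
  'm' => row 1
  'g' => row 0
  'j' => row 1
Rows:
  Row 0: "pnkg"
  Row 1: "njmj"
First row length: 4

4


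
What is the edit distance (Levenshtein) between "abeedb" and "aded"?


Computing edit distance: "abeedb" -> "aded"
DP table:
           a    d    e    d
      0    1    2    3    4
  a   1    0    1    2    3
  b   2    1    1    2    3
  e   3    2    2    1    2
  e   4    3    3    2    2
  d   5    4    3    3    2
  b   6    5    4    4    3
Edit distance = dp[6][4] = 3

3


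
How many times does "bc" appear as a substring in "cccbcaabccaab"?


Searching for "bc" in "cccbcaabccaab"
Scanning each position:
  Position 0: "cc" => no
  Position 1: "cc" => no
  Position 2: "cb" => no
  Position 3: "bc" => MATCH
  Position 4: "ca" => no
  Position 5: "aa" => no
  Position 6: "ab" => no
  Position 7: "bc" => MATCH
  Position 8: "cc" => no
  Position 9: "ca" => no
  Position 10: "aa" => no
  Position 11: "ab" => no
Total occurrences: 2

2


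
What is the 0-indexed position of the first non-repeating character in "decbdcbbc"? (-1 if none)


Input: decbdcbbc
Character frequencies:
  'b': 3
  'c': 3
  'd': 2
  'e': 1
Scanning left to right for freq == 1:
  Position 0 ('d'): freq=2, skip
  Position 1 ('e'): unique! => answer = 1

1


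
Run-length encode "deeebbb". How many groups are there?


Input: deeebbb
Scanning for consecutive runs:
  Group 1: 'd' x 1 (positions 0-0)
  Group 2: 'e' x 3 (positions 1-3)
  Group 3: 'b' x 3 (positions 4-6)
Total groups: 3

3


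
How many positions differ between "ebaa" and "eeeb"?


Comparing "ebaa" and "eeeb" position by position:
  Position 0: 'e' vs 'e' => same
  Position 1: 'b' vs 'e' => DIFFER
  Position 2: 'a' vs 'e' => DIFFER
  Position 3: 'a' vs 'b' => DIFFER
Positions that differ: 3

3


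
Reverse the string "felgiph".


Input: felgiph
Reading characters right to left:
  Position 6: 'h'
  Position 5: 'p'
  Position 4: 'i'
  Position 3: 'g'
  Position 2: 'l'
  Position 1: 'e'
  Position 0: 'f'
Reversed: hpiglef

hpiglef


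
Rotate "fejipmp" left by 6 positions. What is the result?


Input: "fejipmp", rotate left by 6
First 6 characters: "fejipm"
Remaining characters: "p"
Concatenate remaining + first: "p" + "fejipm" = "pfejipm"

pfejipm


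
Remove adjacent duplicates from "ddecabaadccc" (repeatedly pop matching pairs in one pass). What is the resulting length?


Input: ddecabaadccc
Stack-based adjacent duplicate removal:
  Read 'd': push. Stack: d
  Read 'd': matches stack top 'd' => pop. Stack: (empty)
  Read 'e': push. Stack: e
  Read 'c': push. Stack: ec
  Read 'a': push. Stack: eca
  Read 'b': push. Stack: ecab
  Read 'a': push. Stack: ecaba
  Read 'a': matches stack top 'a' => pop. Stack: ecab
  Read 'd': push. Stack: ecabd
  Read 'c': push. Stack: ecabdc
  Read 'c': matches stack top 'c' => pop. Stack: ecabd
  Read 'c': push. Stack: ecabdc
Final stack: "ecabdc" (length 6)

6


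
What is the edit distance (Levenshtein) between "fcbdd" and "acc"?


Computing edit distance: "fcbdd" -> "acc"
DP table:
           a    c    c
      0    1    2    3
  f   1    1    2    3
  c   2    2    1    2
  b   3    3    2    2
  d   4    4    3    3
  d   5    5    4    4
Edit distance = dp[5][3] = 4

4


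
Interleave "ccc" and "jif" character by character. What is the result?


Interleaving "ccc" and "jif":
  Position 0: 'c' from first, 'j' from second => "cj"
  Position 1: 'c' from first, 'i' from second => "ci"
  Position 2: 'c' from first, 'f' from second => "cf"
Result: cjcicf

cjcicf


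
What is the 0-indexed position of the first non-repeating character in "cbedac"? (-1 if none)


Input: cbedac
Character frequencies:
  'a': 1
  'b': 1
  'c': 2
  'd': 1
  'e': 1
Scanning left to right for freq == 1:
  Position 0 ('c'): freq=2, skip
  Position 1 ('b'): unique! => answer = 1

1


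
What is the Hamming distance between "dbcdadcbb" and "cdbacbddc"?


Comparing "dbcdadcbb" and "cdbacbddc" position by position:
  Position 0: 'd' vs 'c' => differ
  Position 1: 'b' vs 'd' => differ
  Position 2: 'c' vs 'b' => differ
  Position 3: 'd' vs 'a' => differ
  Position 4: 'a' vs 'c' => differ
  Position 5: 'd' vs 'b' => differ
  Position 6: 'c' vs 'd' => differ
  Position 7: 'b' vs 'd' => differ
  Position 8: 'b' vs 'c' => differ
Total differences (Hamming distance): 9

9


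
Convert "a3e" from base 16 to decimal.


Input: "a3e" in base 16
Positional expansion:
  Digit 'a' (value 10) x 16^2 = 2560
  Digit '3' (value 3) x 16^1 = 48
  Digit 'e' (value 14) x 16^0 = 14
Sum = 2622

2622


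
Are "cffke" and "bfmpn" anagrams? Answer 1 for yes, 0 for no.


Strings: "cffke", "bfmpn"
Sorted first:  ceffk
Sorted second: bfmnp
Differ at position 0: 'c' vs 'b' => not anagrams

0


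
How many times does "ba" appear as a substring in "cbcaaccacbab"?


Searching for "ba" in "cbcaaccacbab"
Scanning each position:
  Position 0: "cb" => no
  Position 1: "bc" => no
  Position 2: "ca" => no
  Position 3: "aa" => no
  Position 4: "ac" => no
  Position 5: "cc" => no
  Position 6: "ca" => no
  Position 7: "ac" => no
  Position 8: "cb" => no
  Position 9: "ba" => MATCH
  Position 10: "ab" => no
Total occurrences: 1

1


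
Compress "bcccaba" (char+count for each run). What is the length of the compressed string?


Input: bcccaba
Runs:
  'b' x 1 => "b1"
  'c' x 3 => "c3"
  'a' x 1 => "a1"
  'b' x 1 => "b1"
  'a' x 1 => "a1"
Compressed: "b1c3a1b1a1"
Compressed length: 10

10
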